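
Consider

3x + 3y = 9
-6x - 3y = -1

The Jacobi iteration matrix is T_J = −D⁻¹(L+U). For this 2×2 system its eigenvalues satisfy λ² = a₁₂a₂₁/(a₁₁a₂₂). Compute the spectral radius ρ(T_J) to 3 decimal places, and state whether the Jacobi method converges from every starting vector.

1.414

a₁₂a₂₁/(a₁₁a₂₂) = (3)·(-6) / ((3)·(-3)) = 2.000000
ρ = √|2.000000| = √2.000000 = 1.414
ρ > 1, so Jacobi diverges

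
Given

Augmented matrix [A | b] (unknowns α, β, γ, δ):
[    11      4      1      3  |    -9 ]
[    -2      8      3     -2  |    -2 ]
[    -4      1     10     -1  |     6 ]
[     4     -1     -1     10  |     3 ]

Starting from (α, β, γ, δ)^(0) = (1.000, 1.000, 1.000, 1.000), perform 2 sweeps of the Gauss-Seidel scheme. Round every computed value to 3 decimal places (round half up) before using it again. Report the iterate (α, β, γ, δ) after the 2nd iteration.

(-0.790, -0.292, 0.399, 0.627)

Iteration 1:
  α = (-9 - (4)·1.000 - (1)·1.000 - (3)·1.000) / (11) = -1.545
  β = (-2 - (-2)·-1.545 - (3)·1.000 - (-2)·1.000) / (8) = -0.761
  γ = (6 - (-4)·-1.545 - (1)·-0.761 - (-1)·1.000) / (10) = 0.158
  δ = (3 - (4)·-1.545 - (-1)·-0.761 - (-1)·0.158) / (10) = 0.858
Iteration 2:
  α = (-9 - (4)·-0.761 - (1)·0.158 - (3)·0.858) / (11) = -0.790
  β = (-2 - (-2)·-0.790 - (3)·0.158 - (-2)·0.858) / (8) = -0.292
  γ = (6 - (-4)·-0.790 - (1)·-0.292 - (-1)·0.858) / (10) = 0.399
  δ = (3 - (4)·-0.790 - (-1)·-0.292 - (-1)·0.399) / (10) = 0.627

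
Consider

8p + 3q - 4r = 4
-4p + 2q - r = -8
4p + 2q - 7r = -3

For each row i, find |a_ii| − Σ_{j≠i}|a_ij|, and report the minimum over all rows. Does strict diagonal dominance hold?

-3

row 1: |8| − (3+4) = 1
row 2: |2| − (4+1) = -3
row 3: |-7| − (4+2) = 1
minimum over rows = -3 → not strictly diagonally dominant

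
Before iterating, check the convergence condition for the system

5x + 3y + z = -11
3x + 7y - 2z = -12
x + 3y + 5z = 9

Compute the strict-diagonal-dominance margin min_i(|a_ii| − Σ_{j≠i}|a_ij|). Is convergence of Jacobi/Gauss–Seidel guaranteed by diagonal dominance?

row 1: |5| − (3+1) = 1
row 2: |7| − (3+2) = 2
row 3: |5| − (1+3) = 1
minimum over rows = 1 → strictly diagonally dominant (convergence guaranteed)

1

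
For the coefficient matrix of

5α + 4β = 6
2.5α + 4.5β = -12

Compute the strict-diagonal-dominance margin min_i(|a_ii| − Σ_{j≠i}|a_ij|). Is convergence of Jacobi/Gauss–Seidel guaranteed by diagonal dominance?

row 1: |5| − (4) = 1
row 2: |4.5| − (2.5) = 2
minimum over rows = 1 → strictly diagonally dominant (convergence guaranteed)

1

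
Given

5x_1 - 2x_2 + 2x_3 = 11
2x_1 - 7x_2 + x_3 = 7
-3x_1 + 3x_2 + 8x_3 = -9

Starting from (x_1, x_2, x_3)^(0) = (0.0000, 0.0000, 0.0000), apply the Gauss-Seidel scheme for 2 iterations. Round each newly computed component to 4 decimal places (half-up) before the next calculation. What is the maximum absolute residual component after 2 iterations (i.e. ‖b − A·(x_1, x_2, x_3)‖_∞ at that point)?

Iteration 1:
  x_1 = (11 - (-2)·0.0000 - (2)·0.0000) / (5) = 2.2000
  x_2 = (7 - (2)·2.2000 - (1)·0.0000) / (-7) = -0.3714
  x_3 = (-9 - (-3)·2.2000 - (3)·-0.3714) / (8) = -0.1607
Iteration 2:
  x_1 = (11 - (-2)·-0.3714 - (2)·-0.1607) / (5) = 2.1157
  x_2 = (7 - (2)·2.1157 - (1)·-0.1607) / (-7) = -0.4185
  x_3 = (-9 - (-3)·2.1157 - (3)·-0.4185) / (8) = -0.1747
Residual b − A·x = (-0.0661, 0.0138, 0.0002); ∞-norm = 0.0661

0.0661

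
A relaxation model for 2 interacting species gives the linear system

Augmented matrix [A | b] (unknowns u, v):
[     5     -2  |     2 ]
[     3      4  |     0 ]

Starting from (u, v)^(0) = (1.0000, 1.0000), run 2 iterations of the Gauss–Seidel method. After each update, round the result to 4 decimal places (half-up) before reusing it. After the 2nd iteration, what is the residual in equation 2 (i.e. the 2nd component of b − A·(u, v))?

0.0000

Iteration 1:
  u = (2 - (-2)·1.0000) / (5) = 0.8000
  v = (0 - (3)·0.8000) / (4) = -0.6000
Iteration 2:
  u = (2 - (-2)·-0.6000) / (5) = 0.1600
  v = (0 - (3)·0.1600) / (4) = -0.1200
Residual b − A·x = (0.9600, 0.0000)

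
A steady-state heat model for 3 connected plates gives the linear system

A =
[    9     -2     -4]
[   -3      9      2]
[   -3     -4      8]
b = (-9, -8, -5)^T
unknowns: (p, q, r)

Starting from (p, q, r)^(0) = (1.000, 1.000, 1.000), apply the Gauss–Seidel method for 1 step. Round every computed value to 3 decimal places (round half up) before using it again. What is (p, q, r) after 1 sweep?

(-0.333, -1.222, -1.361)

Iteration 1:
  p = (-9 - (-2)·1.000 - (-4)·1.000) / (9) = -0.333
  q = (-8 - (-3)·-0.333 - (2)·1.000) / (9) = -1.222
  r = (-5 - (-3)·-0.333 - (-4)·-1.222) / (8) = -1.361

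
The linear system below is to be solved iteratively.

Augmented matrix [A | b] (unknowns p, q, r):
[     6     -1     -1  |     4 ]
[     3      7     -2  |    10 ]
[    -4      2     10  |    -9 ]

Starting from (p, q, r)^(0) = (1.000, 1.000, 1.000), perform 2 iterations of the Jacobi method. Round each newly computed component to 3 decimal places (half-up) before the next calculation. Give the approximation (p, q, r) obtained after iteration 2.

Iteration 1:
  p = (4 - (-1)·1.000 - (-1)·1.000) / (6) = 1.000
  q = (10 - (3)·1.000 - (-2)·1.000) / (7) = 1.286
  r = (-9 - (-4)·1.000 - (2)·1.000) / (10) = -0.700
Iteration 2:
  p = (4 - (-1)·1.286 - (-1)·-0.700) / (6) = 0.764
  q = (10 - (3)·1.000 - (-2)·-0.700) / (7) = 0.800
  r = (-9 - (-4)·1.000 - (2)·1.286) / (10) = -0.757

(0.764, 0.800, -0.757)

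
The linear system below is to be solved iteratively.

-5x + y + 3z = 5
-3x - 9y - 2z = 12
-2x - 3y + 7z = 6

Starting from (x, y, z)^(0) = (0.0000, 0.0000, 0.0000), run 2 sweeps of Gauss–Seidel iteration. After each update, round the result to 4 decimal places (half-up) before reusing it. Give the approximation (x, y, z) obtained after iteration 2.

(-1.1143, -0.9937, 0.1129)

Iteration 1:
  x = (5 - (1)·0.0000 - (3)·0.0000) / (-5) = -1.0000
  y = (12 - (-3)·-1.0000 - (-2)·0.0000) / (-9) = -1.0000
  z = (6 - (-2)·-1.0000 - (-3)·-1.0000) / (7) = 0.1429
Iteration 2:
  x = (5 - (1)·-1.0000 - (3)·0.1429) / (-5) = -1.1143
  y = (12 - (-3)·-1.1143 - (-2)·0.1429) / (-9) = -0.9937
  z = (6 - (-2)·-1.1143 - (-3)·-0.9937) / (7) = 0.1129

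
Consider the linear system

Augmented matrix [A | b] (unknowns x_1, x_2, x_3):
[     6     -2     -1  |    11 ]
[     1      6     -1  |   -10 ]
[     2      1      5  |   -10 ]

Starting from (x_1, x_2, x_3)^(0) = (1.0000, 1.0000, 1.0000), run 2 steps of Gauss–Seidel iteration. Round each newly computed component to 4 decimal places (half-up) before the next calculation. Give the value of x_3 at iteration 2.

-1.8667

Iteration 1:
  x_1 = (11 - (-2)·1.0000 - (-1)·1.0000) / (6) = 2.3333
  x_2 = (-10 - (1)·2.3333 - (-1)·1.0000) / (6) = -1.8889
  x_3 = (-10 - (2)·2.3333 - (1)·-1.8889) / (5) = -2.5555
Iteration 2:
  x_1 = (11 - (-2)·-1.8889 - (-1)·-2.5555) / (6) = 0.7778
  x_2 = (-10 - (1)·0.7778 - (-1)·-2.5555) / (6) = -2.2222
  x_3 = (-10 - (2)·0.7778 - (1)·-2.2222) / (5) = -1.8667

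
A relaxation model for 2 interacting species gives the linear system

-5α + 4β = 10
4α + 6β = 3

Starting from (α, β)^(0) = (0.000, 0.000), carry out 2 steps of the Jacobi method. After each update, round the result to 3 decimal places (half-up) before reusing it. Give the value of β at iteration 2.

1.833

Iteration 1:
  α = (10 - (4)·0.000) / (-5) = -2.000
  β = (3 - (4)·0.000) / (6) = 0.500
Iteration 2:
  α = (10 - (4)·0.500) / (-5) = -1.600
  β = (3 - (4)·-2.000) / (6) = 1.833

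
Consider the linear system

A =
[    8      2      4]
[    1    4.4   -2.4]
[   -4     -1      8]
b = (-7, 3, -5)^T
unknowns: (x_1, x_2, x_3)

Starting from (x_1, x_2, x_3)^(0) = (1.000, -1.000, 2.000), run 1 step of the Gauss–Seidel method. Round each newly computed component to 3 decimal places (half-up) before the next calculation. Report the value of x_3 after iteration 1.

-1.170

Iteration 1:
  x_1 = (-7 - (2)·-1.000 - (4)·2.000) / (8) = -1.625
  x_2 = (3 - (1)·-1.625 - (-2.4)·2.000) / (4.4) = 2.142
  x_3 = (-5 - (-4)·-1.625 - (-1)·2.142) / (8) = -1.170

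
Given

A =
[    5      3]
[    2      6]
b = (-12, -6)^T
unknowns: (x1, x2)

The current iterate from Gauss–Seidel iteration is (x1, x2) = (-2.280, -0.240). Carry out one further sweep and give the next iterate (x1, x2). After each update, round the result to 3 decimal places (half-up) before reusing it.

(-2.256, -0.248)

One sweep:
  x1 = (-12 - (3)·-0.240) / (5) = -2.256
  x2 = (-6 - (2)·-2.256) / (6) = -0.248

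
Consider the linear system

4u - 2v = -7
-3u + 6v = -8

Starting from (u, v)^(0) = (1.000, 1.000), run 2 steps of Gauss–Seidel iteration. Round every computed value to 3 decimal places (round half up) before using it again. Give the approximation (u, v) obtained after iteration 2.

(-2.729, -2.698)

Iteration 1:
  u = (-7 - (-2)·1.000) / (4) = -1.250
  v = (-8 - (-3)·-1.250) / (6) = -1.958
Iteration 2:
  u = (-7 - (-2)·-1.958) / (4) = -2.729
  v = (-8 - (-3)·-2.729) / (6) = -2.698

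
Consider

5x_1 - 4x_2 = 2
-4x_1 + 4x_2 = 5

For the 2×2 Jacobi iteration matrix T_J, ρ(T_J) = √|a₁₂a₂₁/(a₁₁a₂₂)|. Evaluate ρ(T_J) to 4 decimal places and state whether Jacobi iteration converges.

a₁₂a₂₁/(a₁₁a₂₂) = (-4)·(-4) / ((5)·(4)) = 0.800000
ρ = √|0.800000| = √0.800000 = 0.8944
ρ < 1, so Jacobi converges

0.8944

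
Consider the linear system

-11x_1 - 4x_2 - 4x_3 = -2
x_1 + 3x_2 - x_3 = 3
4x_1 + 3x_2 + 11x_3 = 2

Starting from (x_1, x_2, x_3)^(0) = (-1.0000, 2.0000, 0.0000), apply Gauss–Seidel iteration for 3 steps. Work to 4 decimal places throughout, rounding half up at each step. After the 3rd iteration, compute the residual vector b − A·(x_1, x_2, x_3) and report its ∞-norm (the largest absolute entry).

Iteration 1:
  x_1 = (-2 - (-4)·2.0000 - (-4)·0.0000) / (-11) = -0.5455
  x_2 = (3 - (1)·-0.5455 - (-1)·0.0000) / (3) = 1.1818
  x_3 = (2 - (4)·-0.5455 - (3)·1.1818) / (11) = 0.0579
Iteration 2:
  x_1 = (-2 - (-4)·1.1818 - (-4)·0.0579) / (-11) = -0.2690
  x_2 = (3 - (1)·-0.2690 - (-1)·0.0579) / (3) = 1.1090
  x_3 = (2 - (4)·-0.2690 - (3)·1.1090) / (11) = -0.0228
Iteration 3:
  x_1 = (-2 - (-4)·1.1090 - (-4)·-0.0228) / (-11) = -0.2132
  x_2 = (3 - (1)·-0.2132 - (-1)·-0.0228) / (3) = 1.0635
  x_3 = (2 - (4)·-0.2132 - (3)·1.0635) / (11) = -0.0307
Residual b − A·x = (-0.2140, -0.0080, 0.0000); ∞-norm = 0.2140

0.2140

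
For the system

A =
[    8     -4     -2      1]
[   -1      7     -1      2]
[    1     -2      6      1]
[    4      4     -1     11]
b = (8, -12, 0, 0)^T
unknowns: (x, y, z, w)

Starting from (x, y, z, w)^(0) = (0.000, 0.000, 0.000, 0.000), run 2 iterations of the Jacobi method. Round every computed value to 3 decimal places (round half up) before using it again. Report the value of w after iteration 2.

0.260

Iteration 1:
  x = (8 - (-4)·0.000 - (-2)·0.000 - (1)·0.000) / (8) = 1.000
  y = (-12 - (-1)·0.000 - (-1)·0.000 - (2)·0.000) / (7) = -1.714
  z = (0 - (1)·0.000 - (-2)·0.000 - (1)·0.000) / (6) = 0.000
  w = (0 - (4)·0.000 - (4)·0.000 - (-1)·0.000) / (11) = 0.000
Iteration 2:
  x = (8 - (-4)·-1.714 - (-2)·0.000 - (1)·0.000) / (8) = 0.143
  y = (-12 - (-1)·1.000 - (-1)·0.000 - (2)·0.000) / (7) = -1.571
  z = (0 - (1)·1.000 - (-2)·-1.714 - (1)·0.000) / (6) = -0.738
  w = (0 - (4)·1.000 - (4)·-1.714 - (-1)·0.000) / (11) = 0.260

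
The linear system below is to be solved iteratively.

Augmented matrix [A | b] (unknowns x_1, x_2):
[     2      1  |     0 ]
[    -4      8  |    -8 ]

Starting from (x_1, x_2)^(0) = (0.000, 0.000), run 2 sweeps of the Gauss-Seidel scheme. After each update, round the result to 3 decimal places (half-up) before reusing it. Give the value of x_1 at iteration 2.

Iteration 1:
  x_1 = (0 - (1)·0.000) / (2) = 0.000
  x_2 = (-8 - (-4)·0.000) / (8) = -1.000
Iteration 2:
  x_1 = (0 - (1)·-1.000) / (2) = 0.500
  x_2 = (-8 - (-4)·0.500) / (8) = -0.750

0.500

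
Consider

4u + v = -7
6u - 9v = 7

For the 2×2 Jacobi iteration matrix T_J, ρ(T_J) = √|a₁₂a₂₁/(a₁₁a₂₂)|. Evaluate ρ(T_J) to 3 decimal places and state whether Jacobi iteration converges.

a₁₂a₂₁/(a₁₁a₂₂) = (1)·(6) / ((4)·(-9)) = -0.166667
ρ = √|-0.166667| = √0.166667 = 0.408
ρ < 1, so Jacobi converges

0.408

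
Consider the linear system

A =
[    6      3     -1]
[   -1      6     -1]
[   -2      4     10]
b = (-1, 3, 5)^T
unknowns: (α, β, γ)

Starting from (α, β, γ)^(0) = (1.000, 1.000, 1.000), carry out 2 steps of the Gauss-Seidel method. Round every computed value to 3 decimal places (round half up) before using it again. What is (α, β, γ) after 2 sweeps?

(-0.430, 0.456, 0.232)

Iteration 1:
  α = (-1 - (3)·1.000 - (-1)·1.000) / (6) = -0.500
  β = (3 - (-1)·-0.500 - (-1)·1.000) / (6) = 0.583
  γ = (5 - (-2)·-0.500 - (4)·0.583) / (10) = 0.167
Iteration 2:
  α = (-1 - (3)·0.583 - (-1)·0.167) / (6) = -0.430
  β = (3 - (-1)·-0.430 - (-1)·0.167) / (6) = 0.456
  γ = (5 - (-2)·-0.430 - (4)·0.456) / (10) = 0.232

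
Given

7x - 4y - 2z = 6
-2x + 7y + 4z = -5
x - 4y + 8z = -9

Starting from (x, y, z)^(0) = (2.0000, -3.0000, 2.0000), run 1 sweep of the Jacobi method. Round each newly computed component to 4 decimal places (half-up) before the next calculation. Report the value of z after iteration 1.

-2.8750

Iteration 1:
  x = (6 - (-4)·-3.0000 - (-2)·2.0000) / (7) = -0.2857
  y = (-5 - (-2)·2.0000 - (4)·2.0000) / (7) = -1.2857
  z = (-9 - (1)·2.0000 - (-4)·-3.0000) / (8) = -2.8750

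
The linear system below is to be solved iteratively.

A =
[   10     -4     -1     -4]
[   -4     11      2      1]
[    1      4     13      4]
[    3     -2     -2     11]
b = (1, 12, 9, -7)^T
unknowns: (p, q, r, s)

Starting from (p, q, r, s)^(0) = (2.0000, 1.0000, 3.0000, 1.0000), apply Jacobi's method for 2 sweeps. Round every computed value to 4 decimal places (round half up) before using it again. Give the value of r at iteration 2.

0.3762

Iteration 1:
  p = (1 - (-4)·1.0000 - (-1)·3.0000 - (-4)·1.0000) / (10) = 1.2000
  q = (12 - (-4)·2.0000 - (2)·3.0000 - (1)·1.0000) / (11) = 1.1818
  r = (9 - (1)·2.0000 - (4)·1.0000 - (4)·1.0000) / (13) = -0.0769
  s = (-7 - (3)·2.0000 - (-2)·1.0000 - (-2)·3.0000) / (11) = -0.4545
Iteration 2:
  p = (1 - (-4)·1.1818 - (-1)·-0.0769 - (-4)·-0.4545) / (10) = 0.3832
  q = (12 - (-4)·1.2000 - (2)·-0.0769 - (1)·-0.4545) / (11) = 1.5826
  r = (9 - (1)·1.2000 - (4)·1.1818 - (4)·-0.4545) / (13) = 0.3762
  s = (-7 - (3)·1.2000 - (-2)·1.1818 - (-2)·-0.0769) / (11) = -0.7627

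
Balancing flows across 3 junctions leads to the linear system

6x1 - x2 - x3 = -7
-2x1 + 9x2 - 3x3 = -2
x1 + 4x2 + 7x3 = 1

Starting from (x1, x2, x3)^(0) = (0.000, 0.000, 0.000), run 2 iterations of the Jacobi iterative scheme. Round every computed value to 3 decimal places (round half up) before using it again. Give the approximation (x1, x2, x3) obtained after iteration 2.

Iteration 1:
  x1 = (-7 - (-1)·0.000 - (-1)·0.000) / (6) = -1.167
  x2 = (-2 - (-2)·0.000 - (-3)·0.000) / (9) = -0.222
  x3 = (1 - (1)·0.000 - (4)·0.000) / (7) = 0.143
Iteration 2:
  x1 = (-7 - (-1)·-0.222 - (-1)·0.143) / (6) = -1.180
  x2 = (-2 - (-2)·-1.167 - (-3)·0.143) / (9) = -0.434
  x3 = (1 - (1)·-1.167 - (4)·-0.222) / (7) = 0.436

(-1.180, -0.434, 0.436)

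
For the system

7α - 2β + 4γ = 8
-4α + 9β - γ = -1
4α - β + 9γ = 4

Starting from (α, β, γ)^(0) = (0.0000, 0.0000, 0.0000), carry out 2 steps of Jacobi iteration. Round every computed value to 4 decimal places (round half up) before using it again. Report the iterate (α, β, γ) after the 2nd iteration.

Iteration 1:
  α = (8 - (-2)·0.0000 - (4)·0.0000) / (7) = 1.1429
  β = (-1 - (-4)·0.0000 - (-1)·0.0000) / (9) = -0.1111
  γ = (4 - (4)·0.0000 - (-1)·0.0000) / (9) = 0.4444
Iteration 2:
  α = (8 - (-2)·-0.1111 - (4)·0.4444) / (7) = 0.8572
  β = (-1 - (-4)·1.1429 - (-1)·0.4444) / (9) = 0.4462
  γ = (4 - (4)·1.1429 - (-1)·-0.1111) / (9) = -0.0759

(0.8572, 0.4462, -0.0759)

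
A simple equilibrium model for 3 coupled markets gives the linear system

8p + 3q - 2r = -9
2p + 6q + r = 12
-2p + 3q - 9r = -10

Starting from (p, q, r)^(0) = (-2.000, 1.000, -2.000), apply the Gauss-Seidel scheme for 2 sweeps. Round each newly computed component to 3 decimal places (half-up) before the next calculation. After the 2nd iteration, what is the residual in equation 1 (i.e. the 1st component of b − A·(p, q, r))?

1.901

Iteration 1:
  p = (-9 - (3)·1.000 - (-2)·-2.000) / (8) = -2.000
  q = (12 - (2)·-2.000 - (1)·-2.000) / (6) = 3.000
  r = (-10 - (-2)·-2.000 - (3)·3.000) / (-9) = 2.556
Iteration 2:
  p = (-9 - (3)·3.000 - (-2)·2.556) / (8) = -1.611
  q = (12 - (2)·-1.611 - (1)·2.556) / (6) = 2.111
  r = (-10 - (-2)·-1.611 - (3)·2.111) / (-9) = 2.173
Residual b − A·x = (1.901, 0.383, 0.002)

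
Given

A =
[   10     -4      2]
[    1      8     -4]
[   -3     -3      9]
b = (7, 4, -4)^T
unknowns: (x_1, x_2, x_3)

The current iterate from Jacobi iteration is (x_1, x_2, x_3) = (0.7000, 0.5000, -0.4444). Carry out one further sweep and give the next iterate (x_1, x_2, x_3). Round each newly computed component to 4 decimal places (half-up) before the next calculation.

(0.9889, 0.1903, -0.0444)

One sweep:
  x_1 = (7 - (-4)·0.5000 - (2)·-0.4444) / (10) = 0.9889
  x_2 = (4 - (1)·0.7000 - (-4)·-0.4444) / (8) = 0.1903
  x_3 = (-4 - (-3)·0.7000 - (-3)·0.5000) / (9) = -0.0444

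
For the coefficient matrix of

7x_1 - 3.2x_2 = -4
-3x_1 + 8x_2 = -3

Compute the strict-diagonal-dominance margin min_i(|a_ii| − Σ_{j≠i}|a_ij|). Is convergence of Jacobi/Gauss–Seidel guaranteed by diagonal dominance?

row 1: |7| − (3.2) = 3.8
row 2: |8| − (3) = 5
minimum over rows = 3.8 → strictly diagonally dominant (convergence guaranteed)

3.8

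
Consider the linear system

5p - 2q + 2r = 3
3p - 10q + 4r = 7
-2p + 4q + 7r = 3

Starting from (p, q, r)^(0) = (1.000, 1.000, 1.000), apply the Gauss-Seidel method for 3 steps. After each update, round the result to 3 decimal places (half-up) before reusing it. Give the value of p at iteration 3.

Iteration 1:
  p = (3 - (-2)·1.000 - (2)·1.000) / (5) = 0.600
  q = (7 - (3)·0.600 - (4)·1.000) / (-10) = -0.120
  r = (3 - (-2)·0.600 - (4)·-0.120) / (7) = 0.669
Iteration 2:
  p = (3 - (-2)·-0.120 - (2)·0.669) / (5) = 0.284
  q = (7 - (3)·0.284 - (4)·0.669) / (-10) = -0.347
  r = (3 - (-2)·0.284 - (4)·-0.347) / (7) = 0.708
Iteration 3:
  p = (3 - (-2)·-0.347 - (2)·0.708) / (5) = 0.178
  q = (7 - (3)·0.178 - (4)·0.708) / (-10) = -0.363
  r = (3 - (-2)·0.178 - (4)·-0.363) / (7) = 0.687

0.178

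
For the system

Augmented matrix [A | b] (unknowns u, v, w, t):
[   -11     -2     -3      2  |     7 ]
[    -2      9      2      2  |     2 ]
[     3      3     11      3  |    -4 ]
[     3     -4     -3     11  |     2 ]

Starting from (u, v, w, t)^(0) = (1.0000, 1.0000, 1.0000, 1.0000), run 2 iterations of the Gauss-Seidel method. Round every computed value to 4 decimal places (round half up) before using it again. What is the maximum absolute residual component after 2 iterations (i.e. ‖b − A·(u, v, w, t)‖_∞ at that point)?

Iteration 1:
  u = (7 - (-2)·1.0000 - (-3)·1.0000 - (2)·1.0000) / (-11) = -0.9091
  v = (2 - (-2)·-0.9091 - (2)·1.0000 - (2)·1.0000) / (9) = -0.4242
  w = (-4 - (3)·-0.9091 - (3)·-0.4242 - (3)·1.0000) / (11) = -0.2727
  t = (2 - (3)·-0.9091 - (-4)·-0.4242 - (-3)·-0.2727) / (11) = 0.2011
Iteration 2:
  u = (7 - (-2)·-0.4242 - (-3)·-0.2727 - (2)·0.2011) / (-11) = -0.4483
  v = (2 - (-2)·-0.4483 - (2)·-0.2727 - (2)·0.2011) / (9) = 0.1385
  w = (-4 - (3)·-0.4483 - (3)·0.1385 - (3)·0.2011) / (11) = -0.3340
  t = (2 - (3)·-0.4483 - (-4)·0.1385 - (-3)·-0.3340) / (11) = 0.2634
Residual b − A·x = (0.8169, -0.0019, -0.1868, -0.0005); ∞-norm = 0.8169

0.8169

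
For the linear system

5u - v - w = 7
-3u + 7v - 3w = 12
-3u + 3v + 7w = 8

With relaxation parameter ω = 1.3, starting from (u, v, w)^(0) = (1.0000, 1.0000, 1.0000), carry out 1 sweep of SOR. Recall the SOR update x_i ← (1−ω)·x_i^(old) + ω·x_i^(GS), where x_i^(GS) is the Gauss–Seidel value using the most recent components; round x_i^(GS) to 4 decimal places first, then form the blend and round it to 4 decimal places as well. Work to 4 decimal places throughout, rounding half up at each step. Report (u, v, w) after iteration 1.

(2.0400, 3.6222, 0.3042)

Iteration 1:
  u: GS value = (7 - (-1)·1.0000 - (-1)·1.0000) / (5) = 1.8000;  u ← (1−ω)·1.0000 + ω·1.8000 = 2.0400
  v: GS value = (12 - (-3)·2.0400 - (-3)·1.0000) / (7) = 3.0171;  v ← (1−ω)·1.0000 + ω·3.0171 = 3.6222
  w: GS value = (8 - (-3)·2.0400 - (3)·3.6222) / (7) = 0.4648;  w ← (1−ω)·1.0000 + ω·0.4648 = 0.3042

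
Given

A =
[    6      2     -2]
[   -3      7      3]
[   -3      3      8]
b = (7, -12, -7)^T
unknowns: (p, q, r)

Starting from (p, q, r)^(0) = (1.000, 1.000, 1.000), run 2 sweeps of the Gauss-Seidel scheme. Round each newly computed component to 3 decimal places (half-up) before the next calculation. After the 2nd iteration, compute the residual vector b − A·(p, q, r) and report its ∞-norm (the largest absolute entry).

1.228

Iteration 1:
  p = (7 - (2)·1.000 - (-2)·1.000) / (6) = 1.167
  q = (-12 - (-3)·1.167 - (3)·1.000) / (7) = -1.643
  r = (-7 - (-3)·1.167 - (3)·-1.643) / (8) = 0.179
Iteration 2:
  p = (7 - (2)·-1.643 - (-2)·0.179) / (6) = 1.774
  q = (-12 - (-3)·1.774 - (3)·0.179) / (7) = -1.031
  r = (-7 - (-3)·1.774 - (3)·-1.031) / (8) = 0.177
Residual b − A·x = (-1.228, 0.008, -0.001); ∞-norm = 1.228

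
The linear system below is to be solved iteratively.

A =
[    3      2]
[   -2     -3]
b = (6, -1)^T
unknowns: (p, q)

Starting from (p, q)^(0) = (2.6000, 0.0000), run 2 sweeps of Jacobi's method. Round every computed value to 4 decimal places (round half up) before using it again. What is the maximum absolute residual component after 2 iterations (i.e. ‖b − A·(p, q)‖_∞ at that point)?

Iteration 1:
  p = (6 - (2)·0.0000) / (3) = 2.0000
  q = (-1 - (-2)·2.6000) / (-3) = -1.4000
Iteration 2:
  p = (6 - (2)·-1.4000) / (3) = 2.9333
  q = (-1 - (-2)·2.0000) / (-3) = -1.0000
Residual b − A·x = (-0.7999, 1.8666); ∞-norm = 1.8666

1.8666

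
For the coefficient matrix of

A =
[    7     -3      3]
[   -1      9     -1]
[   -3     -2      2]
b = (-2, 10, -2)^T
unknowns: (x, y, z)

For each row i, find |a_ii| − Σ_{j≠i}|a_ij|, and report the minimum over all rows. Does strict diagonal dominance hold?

-3

row 1: |7| − (3+3) = 1
row 2: |9| − (1+1) = 7
row 3: |2| − (3+2) = -3
minimum over rows = -3 → not strictly diagonally dominant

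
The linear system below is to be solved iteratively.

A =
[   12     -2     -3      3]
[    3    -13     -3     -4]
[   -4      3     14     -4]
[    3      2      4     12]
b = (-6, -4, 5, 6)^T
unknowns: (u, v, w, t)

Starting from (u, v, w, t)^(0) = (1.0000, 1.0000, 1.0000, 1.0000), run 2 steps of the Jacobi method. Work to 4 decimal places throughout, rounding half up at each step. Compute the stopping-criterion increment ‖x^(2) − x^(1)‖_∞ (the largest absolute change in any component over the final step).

Iteration 1:
  u = (-6 - (-2)·1.0000 - (-3)·1.0000 - (3)·1.0000) / (12) = -0.3333
  v = (-4 - (3)·1.0000 - (-3)·1.0000 - (-4)·1.0000) / (-13) = 0.0000
  w = (5 - (-4)·1.0000 - (3)·1.0000 - (-4)·1.0000) / (14) = 0.7143
  t = (6 - (3)·1.0000 - (2)·1.0000 - (4)·1.0000) / (12) = -0.2500
Iteration 2:
  u = (-6 - (-2)·0.0000 - (-3)·0.7143 - (3)·-0.2500) / (12) = -0.2589
  v = (-4 - (3)·-0.3333 - (-3)·0.7143 - (-4)·-0.2500) / (-13) = 0.1429
  w = (5 - (-4)·-0.3333 - (3)·0.0000 - (-4)·-0.2500) / (14) = 0.1905
  t = (6 - (3)·-0.3333 - (2)·0.0000 - (4)·0.7143) / (12) = 0.3452
Change: (0.0744, 0.1429, -0.5238, 0.5952) → max |·| = 0.5952

0.5952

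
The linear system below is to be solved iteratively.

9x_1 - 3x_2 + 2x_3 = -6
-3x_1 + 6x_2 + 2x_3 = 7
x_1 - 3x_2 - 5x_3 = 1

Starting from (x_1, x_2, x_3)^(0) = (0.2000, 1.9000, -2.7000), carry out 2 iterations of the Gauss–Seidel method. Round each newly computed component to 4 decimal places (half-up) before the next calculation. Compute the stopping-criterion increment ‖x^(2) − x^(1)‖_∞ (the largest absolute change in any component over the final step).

Iteration 1:
  x_1 = (-6 - (-3)·1.9000 - (2)·-2.7000) / (9) = 0.5667
  x_2 = (7 - (-3)·0.5667 - (2)·-2.7000) / (6) = 2.3500
  x_3 = (1 - (1)·0.5667 - (-3)·2.3500) / (-5) = -1.4967
Iteration 2:
  x_1 = (-6 - (-3)·2.3500 - (2)·-1.4967) / (9) = 0.4493
  x_2 = (7 - (-3)·0.4493 - (2)·-1.4967) / (6) = 1.8902
  x_3 = (1 - (1)·0.4493 - (-3)·1.8902) / (-5) = -1.2443
Change: (-0.1174, -0.4598, 0.2524) → max |·| = 0.4598

0.4598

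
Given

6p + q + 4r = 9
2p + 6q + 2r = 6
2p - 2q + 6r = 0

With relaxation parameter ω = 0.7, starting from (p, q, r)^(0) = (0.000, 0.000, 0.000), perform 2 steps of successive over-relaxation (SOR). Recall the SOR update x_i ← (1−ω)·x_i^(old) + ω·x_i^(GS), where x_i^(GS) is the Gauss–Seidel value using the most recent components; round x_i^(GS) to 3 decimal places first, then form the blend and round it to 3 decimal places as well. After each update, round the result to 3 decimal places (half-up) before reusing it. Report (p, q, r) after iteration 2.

Iteration 1:
  p: GS value = (9 - (1)·0.000 - (4)·0.000) / (6) = 1.500;  p ← (1−ω)·0.000 + ω·1.500 = 1.050
  q: GS value = (6 - (2)·1.050 - (2)·0.000) / (6) = 0.650;  q ← (1−ω)·0.000 + ω·0.650 = 0.455
  r: GS value = (0 - (2)·1.050 - (-2)·0.455) / (6) = -0.198;  r ← (1−ω)·0.000 + ω·-0.198 = -0.139
Iteration 2:
  p: GS value = (9 - (1)·0.455 - (4)·-0.139) / (6) = 1.517;  p ← (1−ω)·1.050 + ω·1.517 = 1.377
  q: GS value = (6 - (2)·1.377 - (2)·-0.139) / (6) = 0.587;  q ← (1−ω)·0.455 + ω·0.587 = 0.547
  r: GS value = (0 - (2)·1.377 - (-2)·0.547) / (6) = -0.277;  r ← (1−ω)·-0.139 + ω·-0.277 = -0.236

(1.377, 0.547, -0.236)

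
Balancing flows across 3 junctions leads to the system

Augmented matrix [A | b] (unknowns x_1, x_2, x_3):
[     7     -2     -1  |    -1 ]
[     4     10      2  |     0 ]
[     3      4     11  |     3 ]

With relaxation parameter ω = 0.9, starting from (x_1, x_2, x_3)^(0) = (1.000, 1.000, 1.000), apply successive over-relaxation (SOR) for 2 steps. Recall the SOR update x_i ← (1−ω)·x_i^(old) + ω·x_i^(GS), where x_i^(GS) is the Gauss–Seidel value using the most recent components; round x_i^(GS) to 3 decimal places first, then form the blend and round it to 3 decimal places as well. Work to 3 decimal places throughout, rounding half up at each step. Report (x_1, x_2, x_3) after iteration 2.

(-0.105, -0.042, 0.318)

Iteration 1:
  x_1: GS value = (-1 - (-2)·1.000 - (-1)·1.000) / (7) = 0.286;  x_1 ← (1−ω)·1.000 + ω·0.286 = 0.357
  x_2: GS value = (0 - (4)·0.357 - (2)·1.000) / (10) = -0.343;  x_2 ← (1−ω)·1.000 + ω·-0.343 = -0.209
  x_3: GS value = (3 - (3)·0.357 - (4)·-0.209) / (11) = 0.251;  x_3 ← (1−ω)·1.000 + ω·0.251 = 0.326
Iteration 2:
  x_1: GS value = (-1 - (-2)·-0.209 - (-1)·0.326) / (7) = -0.156;  x_1 ← (1−ω)·0.357 + ω·-0.156 = -0.105
  x_2: GS value = (0 - (4)·-0.105 - (2)·0.326) / (10) = -0.023;  x_2 ← (1−ω)·-0.209 + ω·-0.023 = -0.042
  x_3: GS value = (3 - (3)·-0.105 - (4)·-0.042) / (11) = 0.317;  x_3 ← (1−ω)·0.326 + ω·0.317 = 0.318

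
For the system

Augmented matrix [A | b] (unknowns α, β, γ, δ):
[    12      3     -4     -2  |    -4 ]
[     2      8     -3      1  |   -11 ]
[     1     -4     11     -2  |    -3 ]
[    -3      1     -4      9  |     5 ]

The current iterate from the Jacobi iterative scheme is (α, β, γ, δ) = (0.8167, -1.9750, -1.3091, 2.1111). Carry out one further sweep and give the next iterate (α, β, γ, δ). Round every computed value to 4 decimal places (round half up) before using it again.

(0.0759, -2.3340, -0.6813, 0.4654)

One sweep:
  α = (-4 - (3)·-1.9750 - (-4)·-1.3091 - (-2)·2.1111) / (12) = 0.0759
  β = (-11 - (2)·0.8167 - (-3)·-1.3091 - (1)·2.1111) / (8) = -2.3340
  γ = (-3 - (1)·0.8167 - (-4)·-1.9750 - (-2)·2.1111) / (11) = -0.6813
  δ = (5 - (-3)·0.8167 - (1)·-1.9750 - (-4)·-1.3091) / (9) = 0.4654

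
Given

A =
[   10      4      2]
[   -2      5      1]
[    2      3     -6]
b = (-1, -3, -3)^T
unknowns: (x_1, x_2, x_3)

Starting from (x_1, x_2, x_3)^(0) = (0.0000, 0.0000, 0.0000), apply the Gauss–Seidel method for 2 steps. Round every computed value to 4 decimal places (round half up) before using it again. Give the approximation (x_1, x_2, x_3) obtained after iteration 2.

Iteration 1:
  x_1 = (-1 - (4)·0.0000 - (2)·0.0000) / (10) = -0.1000
  x_2 = (-3 - (-2)·-0.1000 - (1)·0.0000) / (5) = -0.6400
  x_3 = (-3 - (2)·-0.1000 - (3)·-0.6400) / (-6) = 0.1467
Iteration 2:
  x_1 = (-1 - (4)·-0.6400 - (2)·0.1467) / (10) = 0.1267
  x_2 = (-3 - (-2)·0.1267 - (1)·0.1467) / (5) = -0.5787
  x_3 = (-3 - (2)·0.1267 - (3)·-0.5787) / (-6) = 0.2529

(0.1267, -0.5787, 0.2529)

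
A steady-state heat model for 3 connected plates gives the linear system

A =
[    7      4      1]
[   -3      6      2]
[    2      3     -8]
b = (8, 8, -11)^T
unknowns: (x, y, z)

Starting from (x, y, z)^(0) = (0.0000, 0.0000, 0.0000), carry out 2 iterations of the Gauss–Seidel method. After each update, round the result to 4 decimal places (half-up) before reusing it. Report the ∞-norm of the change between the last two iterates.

Iteration 1:
  x = (8 - (4)·0.0000 - (1)·0.0000) / (7) = 1.1429
  y = (8 - (-3)·1.1429 - (2)·0.0000) / (6) = 1.9048
  z = (-11 - (2)·1.1429 - (3)·1.9048) / (-8) = 2.3750
Iteration 2:
  x = (8 - (4)·1.9048 - (1)·2.3750) / (7) = -0.2849
  y = (8 - (-3)·-0.2849 - (2)·2.3750) / (6) = 0.3992
  z = (-11 - (2)·-0.2849 - (3)·0.3992) / (-8) = 1.4535
Change: (-1.4278, -1.5056, -0.9215) → max |·| = 1.5056

1.5056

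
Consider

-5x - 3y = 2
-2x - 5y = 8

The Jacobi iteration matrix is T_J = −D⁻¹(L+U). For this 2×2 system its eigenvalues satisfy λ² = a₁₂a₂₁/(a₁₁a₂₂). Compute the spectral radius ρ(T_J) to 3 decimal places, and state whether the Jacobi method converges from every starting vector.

a₁₂a₂₁/(a₁₁a₂₂) = (-3)·(-2) / ((-5)·(-5)) = 0.240000
ρ = √|0.240000| = √0.240000 = 0.490
ρ < 1, so Jacobi converges

0.490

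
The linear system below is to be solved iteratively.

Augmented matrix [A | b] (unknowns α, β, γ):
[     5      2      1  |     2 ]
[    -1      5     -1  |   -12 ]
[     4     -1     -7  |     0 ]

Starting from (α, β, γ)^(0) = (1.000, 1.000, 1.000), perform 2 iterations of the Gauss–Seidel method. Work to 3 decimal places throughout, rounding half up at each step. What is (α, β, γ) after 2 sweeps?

(1.255, -2.108, 1.018)

Iteration 1:
  α = (2 - (2)·1.000 - (1)·1.000) / (5) = -0.200
  β = (-12 - (-1)·-0.200 - (-1)·1.000) / (5) = -2.240
  γ = (0 - (4)·-0.200 - (-1)·-2.240) / (-7) = 0.206
Iteration 2:
  α = (2 - (2)·-2.240 - (1)·0.206) / (5) = 1.255
  β = (-12 - (-1)·1.255 - (-1)·0.206) / (5) = -2.108
  γ = (0 - (4)·1.255 - (-1)·-2.108) / (-7) = 1.018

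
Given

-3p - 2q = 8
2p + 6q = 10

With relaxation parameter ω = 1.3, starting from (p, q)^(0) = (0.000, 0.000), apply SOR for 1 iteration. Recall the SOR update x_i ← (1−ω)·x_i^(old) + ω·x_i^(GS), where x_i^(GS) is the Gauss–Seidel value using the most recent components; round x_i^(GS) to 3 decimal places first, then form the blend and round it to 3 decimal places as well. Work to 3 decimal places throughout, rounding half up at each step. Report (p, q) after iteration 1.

(-3.467, 3.669)

Iteration 1:
  p: GS value = (8 - (-2)·0.000) / (-3) = -2.667;  p ← (1−ω)·0.000 + ω·-2.667 = -3.467
  q: GS value = (10 - (2)·-3.467) / (6) = 2.822;  q ← (1−ω)·0.000 + ω·2.822 = 3.669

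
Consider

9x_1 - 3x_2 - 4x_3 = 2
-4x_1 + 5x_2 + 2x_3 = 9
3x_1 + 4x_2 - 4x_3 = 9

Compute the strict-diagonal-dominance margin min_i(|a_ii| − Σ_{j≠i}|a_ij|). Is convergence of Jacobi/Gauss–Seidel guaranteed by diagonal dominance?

-3

row 1: |9| − (3+4) = 2
row 2: |5| − (4+2) = -1
row 3: |-4| − (3+4) = -3
minimum over rows = -3 → not strictly diagonally dominant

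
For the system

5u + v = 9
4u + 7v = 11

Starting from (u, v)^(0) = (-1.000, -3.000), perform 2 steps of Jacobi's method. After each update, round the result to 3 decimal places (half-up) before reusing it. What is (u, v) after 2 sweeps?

(1.371, 0.200)

Iteration 1:
  u = (9 - (1)·-3.000) / (5) = 2.400
  v = (11 - (4)·-1.000) / (7) = 2.143
Iteration 2:
  u = (9 - (1)·2.143) / (5) = 1.371
  v = (11 - (4)·2.400) / (7) = 0.200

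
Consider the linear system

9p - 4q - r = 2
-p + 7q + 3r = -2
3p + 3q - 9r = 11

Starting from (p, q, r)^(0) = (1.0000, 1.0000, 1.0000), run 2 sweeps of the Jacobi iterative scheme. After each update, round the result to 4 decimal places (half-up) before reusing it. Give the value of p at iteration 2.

Iteration 1:
  p = (2 - (-4)·1.0000 - (-1)·1.0000) / (9) = 0.7778
  q = (-2 - (-1)·1.0000 - (3)·1.0000) / (7) = -0.5714
  r = (11 - (3)·1.0000 - (3)·1.0000) / (-9) = -0.5556
Iteration 2:
  p = (2 - (-4)·-0.5714 - (-1)·-0.5556) / (9) = -0.0935
  q = (-2 - (-1)·0.7778 - (3)·-0.5556) / (7) = 0.0635
  r = (11 - (3)·0.7778 - (3)·-0.5714) / (-9) = -1.1534

-0.0935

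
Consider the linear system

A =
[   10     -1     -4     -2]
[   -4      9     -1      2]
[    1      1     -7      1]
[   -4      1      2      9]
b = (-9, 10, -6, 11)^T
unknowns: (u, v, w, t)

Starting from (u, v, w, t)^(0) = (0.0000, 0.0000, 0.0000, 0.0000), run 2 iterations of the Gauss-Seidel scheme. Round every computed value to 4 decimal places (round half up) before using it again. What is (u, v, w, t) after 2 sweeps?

(-0.3851, 0.9080, 1.0117, 0.7254)

Iteration 1:
  u = (-9 - (-1)·0.0000 - (-4)·0.0000 - (-2)·0.0000) / (10) = -0.9000
  v = (10 - (-4)·-0.9000 - (-1)·0.0000 - (2)·0.0000) / (9) = 0.7111
  w = (-6 - (1)·-0.9000 - (1)·0.7111 - (1)·0.0000) / (-7) = 0.8302
  t = (11 - (-4)·-0.9000 - (1)·0.7111 - (2)·0.8302) / (9) = 0.5587
Iteration 2:
  u = (-9 - (-1)·0.7111 - (-4)·0.8302 - (-2)·0.5587) / (10) = -0.3851
  v = (10 - (-4)·-0.3851 - (-1)·0.8302 - (2)·0.5587) / (9) = 0.9080
  w = (-6 - (1)·-0.3851 - (1)·0.9080 - (1)·0.5587) / (-7) = 1.0117
  t = (11 - (-4)·-0.3851 - (1)·0.9080 - (2)·1.0117) / (9) = 0.7254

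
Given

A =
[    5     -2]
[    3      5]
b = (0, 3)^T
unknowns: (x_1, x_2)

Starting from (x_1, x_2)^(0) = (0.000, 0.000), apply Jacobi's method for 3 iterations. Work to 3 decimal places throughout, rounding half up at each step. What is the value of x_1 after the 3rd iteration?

Iteration 1:
  x_1 = (0 - (-2)·0.000) / (5) = 0.000
  x_2 = (3 - (3)·0.000) / (5) = 0.600
Iteration 2:
  x_1 = (0 - (-2)·0.600) / (5) = 0.240
  x_2 = (3 - (3)·0.000) / (5) = 0.600
Iteration 3:
  x_1 = (0 - (-2)·0.600) / (5) = 0.240
  x_2 = (3 - (3)·0.240) / (5) = 0.456

0.240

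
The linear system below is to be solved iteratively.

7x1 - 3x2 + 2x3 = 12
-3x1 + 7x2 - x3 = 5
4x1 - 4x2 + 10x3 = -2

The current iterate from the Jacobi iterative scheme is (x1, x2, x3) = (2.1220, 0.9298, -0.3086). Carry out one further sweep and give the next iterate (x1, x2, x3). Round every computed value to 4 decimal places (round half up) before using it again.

(2.2009, 1.5796, -0.6769)

One sweep:
  x1 = (12 - (-3)·0.9298 - (2)·-0.3086) / (7) = 2.2009
  x2 = (5 - (-3)·2.1220 - (-1)·-0.3086) / (7) = 1.5796
  x3 = (-2 - (4)·2.1220 - (-4)·0.9298) / (10) = -0.6769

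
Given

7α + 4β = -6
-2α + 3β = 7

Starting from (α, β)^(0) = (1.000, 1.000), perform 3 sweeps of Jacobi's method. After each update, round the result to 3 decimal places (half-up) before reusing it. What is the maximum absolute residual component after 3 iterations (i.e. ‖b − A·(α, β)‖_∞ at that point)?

Iteration 1:
  α = (-6 - (4)·1.000) / (7) = -1.429
  β = (7 - (-2)·1.000) / (3) = 3.000
Iteration 2:
  α = (-6 - (4)·3.000) / (7) = -2.571
  β = (7 - (-2)·-1.429) / (3) = 1.381
Iteration 3:
  α = (-6 - (4)·1.381) / (7) = -1.646
  β = (7 - (-2)·-2.571) / (3) = 0.619
Residual b − A·x = (3.046, 1.851); ∞-norm = 3.046

3.046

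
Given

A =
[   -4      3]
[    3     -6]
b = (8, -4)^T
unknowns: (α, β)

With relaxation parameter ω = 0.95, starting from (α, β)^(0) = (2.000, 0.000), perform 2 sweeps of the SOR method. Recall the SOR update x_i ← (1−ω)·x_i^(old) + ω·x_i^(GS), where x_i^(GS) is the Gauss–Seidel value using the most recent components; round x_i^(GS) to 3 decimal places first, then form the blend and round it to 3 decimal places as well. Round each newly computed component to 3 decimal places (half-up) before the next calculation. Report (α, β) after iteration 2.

(-2.148, -0.398)

Iteration 1:
  α: GS value = (8 - (3)·0.000) / (-4) = -2.000;  α ← (1−ω)·2.000 + ω·-2.000 = -1.800
  β: GS value = (-4 - (3)·-1.800) / (-6) = -0.233;  β ← (1−ω)·0.000 + ω·-0.233 = -0.221
Iteration 2:
  α: GS value = (8 - (3)·-0.221) / (-4) = -2.166;  α ← (1−ω)·-1.800 + ω·-2.166 = -2.148
  β: GS value = (-4 - (3)·-2.148) / (-6) = -0.407;  β ← (1−ω)·-0.221 + ω·-0.407 = -0.398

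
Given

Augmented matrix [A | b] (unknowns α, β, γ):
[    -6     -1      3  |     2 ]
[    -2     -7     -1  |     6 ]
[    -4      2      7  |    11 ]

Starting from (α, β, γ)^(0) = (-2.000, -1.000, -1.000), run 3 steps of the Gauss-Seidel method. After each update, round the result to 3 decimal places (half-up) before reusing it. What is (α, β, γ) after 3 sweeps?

(0.936, -1.431, 2.515)

Iteration 1:
  α = (2 - (-1)·-1.000 - (3)·-1.000) / (-6) = -0.667
  β = (6 - (-2)·-0.667 - (-1)·-1.000) / (-7) = -0.524
  γ = (11 - (-4)·-0.667 - (2)·-0.524) / (7) = 1.340
Iteration 2:
  α = (2 - (-1)·-0.524 - (3)·1.340) / (-6) = 0.424
  β = (6 - (-2)·0.424 - (-1)·1.340) / (-7) = -1.170
  γ = (11 - (-4)·0.424 - (2)·-1.170) / (7) = 2.148
Iteration 3:
  α = (2 - (-1)·-1.170 - (3)·2.148) / (-6) = 0.936
  β = (6 - (-2)·0.936 - (-1)·2.148) / (-7) = -1.431
  γ = (11 - (-4)·0.936 - (2)·-1.431) / (7) = 2.515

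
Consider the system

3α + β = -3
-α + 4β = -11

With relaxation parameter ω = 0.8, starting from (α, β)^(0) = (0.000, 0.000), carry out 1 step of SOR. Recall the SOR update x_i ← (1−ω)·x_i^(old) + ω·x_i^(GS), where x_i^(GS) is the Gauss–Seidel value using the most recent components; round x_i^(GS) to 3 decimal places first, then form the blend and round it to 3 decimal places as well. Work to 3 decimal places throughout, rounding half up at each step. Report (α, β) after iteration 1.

Iteration 1:
  α: GS value = (-3 - (1)·0.000) / (3) = -1.000;  α ← (1−ω)·0.000 + ω·-1.000 = -0.800
  β: GS value = (-11 - (-1)·-0.800) / (4) = -2.950;  β ← (1−ω)·0.000 + ω·-2.950 = -2.360

(-0.800, -2.360)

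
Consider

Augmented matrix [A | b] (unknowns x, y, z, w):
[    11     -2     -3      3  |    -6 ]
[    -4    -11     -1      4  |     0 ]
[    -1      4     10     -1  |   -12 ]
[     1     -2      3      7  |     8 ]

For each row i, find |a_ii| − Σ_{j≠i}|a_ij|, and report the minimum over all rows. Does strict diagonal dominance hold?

row 1: |11| − (2+3+3) = 3
row 2: |-11| − (4+1+4) = 2
row 3: |10| − (1+4+1) = 4
row 4: |7| − (1+2+3) = 1
minimum over rows = 1 → strictly diagonally dominant (convergence guaranteed)

1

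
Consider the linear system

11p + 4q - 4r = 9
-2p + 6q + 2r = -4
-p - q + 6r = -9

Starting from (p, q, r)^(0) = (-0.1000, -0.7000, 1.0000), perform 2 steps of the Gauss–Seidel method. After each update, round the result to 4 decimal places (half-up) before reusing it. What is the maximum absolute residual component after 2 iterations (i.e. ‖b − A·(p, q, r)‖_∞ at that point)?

2.1999

Iteration 1:
  p = (9 - (4)·-0.7000 - (-4)·1.0000) / (11) = 1.4364
  q = (-4 - (-2)·1.4364 - (2)·1.0000) / (6) = -0.5212
  r = (-9 - (-1)·1.4364 - (-1)·-0.5212) / (6) = -1.3475
Iteration 2:
  p = (9 - (4)·-0.5212 - (-4)·-1.3475) / (11) = 0.5177
  q = (-4 - (-2)·0.5177 - (2)·-1.3475) / (6) = -0.0449
  r = (-9 - (-1)·0.5177 - (-1)·-0.0449) / (6) = -1.4212
Residual b − A·x = (-2.1999, 0.1472, 0.0000); ∞-norm = 2.1999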